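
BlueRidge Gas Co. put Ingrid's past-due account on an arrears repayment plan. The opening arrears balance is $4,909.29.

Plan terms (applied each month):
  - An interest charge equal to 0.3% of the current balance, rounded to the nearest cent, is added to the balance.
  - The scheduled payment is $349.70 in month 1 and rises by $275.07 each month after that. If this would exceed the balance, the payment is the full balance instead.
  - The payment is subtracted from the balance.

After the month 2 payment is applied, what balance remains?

# | Opening | Interest | Payment | End bal
1 | $4,909.29 | $14.73 | $349.70 | $4,574.32
2 | $4,574.32 | $13.72 | $624.77 | $3,963.27

$3,963.27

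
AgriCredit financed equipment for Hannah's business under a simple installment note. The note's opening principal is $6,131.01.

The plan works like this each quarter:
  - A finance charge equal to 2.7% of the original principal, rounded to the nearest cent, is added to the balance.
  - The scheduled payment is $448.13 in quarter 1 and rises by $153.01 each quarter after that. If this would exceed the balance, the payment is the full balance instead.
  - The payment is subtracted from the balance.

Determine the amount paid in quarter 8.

Quarter 1: $6,131.01 +$165.54 interest = $6,296.55; pay $448.13 → $5,848.42
Quarter 2: $5,848.42 +$165.54 interest = $6,013.96; pay $601.14 → $5,412.82
Quarter 3: $5,412.82 +$165.54 interest = $5,578.36; pay $754.15 → $4,824.21
Quarter 4: $4,824.21 +$165.54 interest = $4,989.75; pay $907.16 → $4,082.59
Quarter 5: $4,082.59 +$165.54 interest = $4,248.13; pay $1,060.17 → $3,187.96
Quarter 6: $3,187.96 +$165.54 interest = $3,353.50; pay $1,213.18 → $2,140.32
Quarter 7: $2,140.32 +$165.54 interest = $2,305.86; pay $1,366.19 → $939.67
Quarter 8: $939.67 +$165.54 interest = $1,105.21; pay $1,105.21 → $0.00

$1,105.21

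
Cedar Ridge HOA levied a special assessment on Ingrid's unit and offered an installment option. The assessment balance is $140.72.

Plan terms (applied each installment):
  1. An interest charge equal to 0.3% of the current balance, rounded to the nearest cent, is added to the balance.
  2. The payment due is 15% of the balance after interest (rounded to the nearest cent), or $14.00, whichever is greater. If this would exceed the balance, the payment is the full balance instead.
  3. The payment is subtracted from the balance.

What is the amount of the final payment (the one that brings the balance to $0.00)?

# | Opening | Interest | Payment | End bal
1 | $140.72 | $0.42 | $21.17 | $119.97
2 | $119.97 | $0.36 | $18.05 | $102.28
3 | $102.28 | $0.31 | $15.39 | $87.20
4 | $87.20 | $0.26 | $14.00 | $73.46
5 | $73.46 | $0.22 | $14.00 | $59.68
6 | $59.68 | $0.18 | $14.00 | $45.86
7 | $45.86 | $0.14 | $14.00 | $32.00
8 | $32.00 | $0.10 | $14.00 | $18.10
9 | $18.10 | $0.05 | $14.00 | $4.15
10 | $4.15 | $0.01 | $4.16 | $0.00

$4.16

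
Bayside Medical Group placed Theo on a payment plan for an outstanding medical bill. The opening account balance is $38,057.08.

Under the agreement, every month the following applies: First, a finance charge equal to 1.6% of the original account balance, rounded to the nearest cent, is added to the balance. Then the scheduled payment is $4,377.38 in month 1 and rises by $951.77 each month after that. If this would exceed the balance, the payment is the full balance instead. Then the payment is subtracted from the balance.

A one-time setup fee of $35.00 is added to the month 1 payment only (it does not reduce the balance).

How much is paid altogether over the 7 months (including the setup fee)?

$42,354.45

Month 1: opening $38,057.08; interest $608.91 → $38,665.99; payment $4,377.38 (+ $35.00 fee); balance $34,288.61
Month 2: opening $34,288.61; interest $608.91 → $34,897.52; payment $5,329.15; balance $29,568.37
Month 3: opening $29,568.37; interest $608.91 → $30,177.28; payment $6,280.92; balance $23,896.36
Month 4: opening $23,896.36; interest $608.91 → $24,505.27; payment $7,232.69; balance $17,272.58
Month 5: opening $17,272.58; interest $608.91 → $17,881.49; payment $8,184.46; balance $9,697.03
Month 6: opening $9,697.03; interest $608.91 → $10,305.94; payment $9,136.23; balance $1,169.71
Month 7: opening $1,169.71; interest $608.91 → $1,778.62; payment $1,778.62; balance $0.00
Total paid: $42,354.45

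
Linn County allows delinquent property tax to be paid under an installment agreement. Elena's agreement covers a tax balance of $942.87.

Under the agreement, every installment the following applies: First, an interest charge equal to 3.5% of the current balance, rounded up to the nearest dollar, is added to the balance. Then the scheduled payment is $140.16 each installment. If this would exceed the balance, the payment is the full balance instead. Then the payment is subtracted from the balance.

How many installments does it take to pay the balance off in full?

# | Opening | Interest | Payment | End bal
1 | $942.87 | $34.00 | $140.16 | $836.71
2 | $836.71 | $30.00 | $140.16 | $726.55
3 | $726.55 | $26.00 | $140.16 | $612.39
4 | $612.39 | $22.00 | $140.16 | $494.23
5 | $494.23 | $18.00 | $140.16 | $372.07
6 | $372.07 | $14.00 | $140.16 | $245.91
7 | $245.91 | $9.00 | $140.16 | $114.75
8 | $114.75 | $5.00 | $119.75 | $0.00
Balance reaches $0.00 in installment 8.

8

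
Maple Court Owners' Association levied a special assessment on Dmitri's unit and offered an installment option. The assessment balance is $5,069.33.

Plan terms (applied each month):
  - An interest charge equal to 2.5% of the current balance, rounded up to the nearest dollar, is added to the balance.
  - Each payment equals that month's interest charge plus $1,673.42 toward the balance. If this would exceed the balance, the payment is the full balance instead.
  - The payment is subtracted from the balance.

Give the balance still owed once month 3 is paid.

$49.07

Month 1: $5,069.33 +$127.00 interest = $5,196.33; pay $1,800.42 → $3,395.91
Month 2: $3,395.91 +$85.00 interest = $3,480.91; pay $1,758.42 → $1,722.49
Month 3: $1,722.49 +$44.00 interest = $1,766.49; pay $1,717.42 → $49.07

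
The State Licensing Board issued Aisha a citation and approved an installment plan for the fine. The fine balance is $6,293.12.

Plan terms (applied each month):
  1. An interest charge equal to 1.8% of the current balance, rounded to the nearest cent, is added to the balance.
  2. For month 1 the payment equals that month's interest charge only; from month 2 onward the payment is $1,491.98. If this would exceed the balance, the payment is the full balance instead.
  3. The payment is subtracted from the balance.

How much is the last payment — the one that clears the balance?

Month 1: $6,293.12 +$113.28 interest = $6,406.40; pay $113.28 → $6,293.12
Month 2: $6,293.12 +$113.28 interest = $6,406.40; pay $1,491.98 → $4,914.42
Month 3: $4,914.42 +$88.46 interest = $5,002.88; pay $1,491.98 → $3,510.90
Month 4: $3,510.90 +$63.20 interest = $3,574.10; pay $1,491.98 → $2,082.12
Month 5: $2,082.12 +$37.48 interest = $2,119.60; pay $1,491.98 → $627.62
Month 6: $627.62 +$11.30 interest = $638.92; pay $638.92 → $0.00

$638.92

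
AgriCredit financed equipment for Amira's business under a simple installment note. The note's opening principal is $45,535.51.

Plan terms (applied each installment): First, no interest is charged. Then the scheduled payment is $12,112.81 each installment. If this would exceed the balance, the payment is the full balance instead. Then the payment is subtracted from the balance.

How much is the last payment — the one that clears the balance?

# | Opening | Payment | End bal
1 | $45,535.51 | $12,112.81 | $33,422.70
2 | $33,422.70 | $12,112.81 | $21,309.89
3 | $21,309.89 | $12,112.81 | $9,197.08
4 | $9,197.08 | $9,197.08 | $0.00

$9,197.08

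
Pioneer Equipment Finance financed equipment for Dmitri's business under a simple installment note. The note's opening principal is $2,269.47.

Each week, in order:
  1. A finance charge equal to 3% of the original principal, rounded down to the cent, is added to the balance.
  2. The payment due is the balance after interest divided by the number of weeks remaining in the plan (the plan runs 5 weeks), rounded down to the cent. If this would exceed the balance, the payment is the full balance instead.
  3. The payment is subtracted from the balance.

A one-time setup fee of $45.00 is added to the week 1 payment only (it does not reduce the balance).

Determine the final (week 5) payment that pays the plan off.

$609.35

# | Opening | Interest | Payment | Fee | End bal
1 | $2,269.47 | $68.08 | $467.51 | $45.00 | $1,870.04
2 | $1,870.04 | $68.08 | $484.53 | — | $1,453.59
3 | $1,453.59 | $68.08 | $507.22 | — | $1,014.45
4 | $1,014.45 | $68.08 | $541.26 | — | $541.27
5 | $541.27 | $68.08 | $609.35 | — | $0.00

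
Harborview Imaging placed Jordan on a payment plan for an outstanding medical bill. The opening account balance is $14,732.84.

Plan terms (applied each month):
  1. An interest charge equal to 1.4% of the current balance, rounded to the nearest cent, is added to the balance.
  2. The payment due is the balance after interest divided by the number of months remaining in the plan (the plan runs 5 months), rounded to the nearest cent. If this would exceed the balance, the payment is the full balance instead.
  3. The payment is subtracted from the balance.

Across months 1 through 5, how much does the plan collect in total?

# | Opening | Interest | Payment | End bal
1 | $14,732.84 | $206.26 | $2,987.82 | $11,951.28
2 | $11,951.28 | $167.32 | $3,029.65 | $9,088.95
3 | $9,088.95 | $127.25 | $3,072.07 | $6,144.13
4 | $6,144.13 | $86.02 | $3,115.08 | $3,115.07
5 | $3,115.07 | $43.61 | $3,158.68 | $0.00
Total paid: $15,363.30

$15,363.30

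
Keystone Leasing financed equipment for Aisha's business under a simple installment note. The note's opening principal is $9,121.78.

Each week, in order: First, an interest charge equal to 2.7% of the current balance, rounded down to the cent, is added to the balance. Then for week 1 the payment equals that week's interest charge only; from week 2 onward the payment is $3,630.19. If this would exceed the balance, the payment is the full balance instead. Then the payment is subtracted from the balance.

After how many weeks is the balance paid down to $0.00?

Week 1: opening $9,121.78; interest $246.28 → $9,368.06; payment $246.28; balance $9,121.78
Week 2: opening $9,121.78; interest $246.28 → $9,368.06; payment $3,630.19; balance $5,737.87
Week 3: opening $5,737.87; interest $154.92 → $5,892.79; payment $3,630.19; balance $2,262.60
Week 4: opening $2,262.60; interest $61.09 → $2,323.69; payment $2,323.69; balance $0.00
Balance reaches $0.00 in week 4.

4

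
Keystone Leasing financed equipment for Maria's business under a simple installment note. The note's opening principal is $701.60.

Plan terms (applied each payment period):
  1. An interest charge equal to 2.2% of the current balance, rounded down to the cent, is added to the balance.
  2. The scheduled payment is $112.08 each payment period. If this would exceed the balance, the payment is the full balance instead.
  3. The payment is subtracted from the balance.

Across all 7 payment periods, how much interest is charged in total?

Payment period 1: $701.60 +$15.43 interest = $717.03; pay $112.08 → $604.95
Payment period 2: $604.95 +$13.30 interest = $618.25; pay $112.08 → $506.17
Payment period 3: $506.17 +$11.13 interest = $517.30; pay $112.08 → $405.22
Payment period 4: $405.22 +$8.91 interest = $414.13; pay $112.08 → $302.05
Payment period 5: $302.05 +$6.64 interest = $308.69; pay $112.08 → $196.61
Payment period 6: $196.61 +$4.32 interest = $200.93; pay $112.08 → $88.85
Payment period 7: $88.85 +$1.95 interest = $90.80; pay $90.80 → $0.00
Total interest: $15.43 + $13.30 + $11.13 + $8.91 + $6.64 + $4.32 + $1.95 = $61.68

$61.68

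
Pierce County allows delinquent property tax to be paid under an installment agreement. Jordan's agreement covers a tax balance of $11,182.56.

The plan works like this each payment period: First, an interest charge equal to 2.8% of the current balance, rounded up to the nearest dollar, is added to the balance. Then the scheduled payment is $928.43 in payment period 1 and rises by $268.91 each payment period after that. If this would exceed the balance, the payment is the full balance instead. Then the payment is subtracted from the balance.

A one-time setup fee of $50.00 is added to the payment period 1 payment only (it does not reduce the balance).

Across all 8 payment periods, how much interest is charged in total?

$1,563.00

Payment period 1: opening $11,182.56; interest $314.00 → $11,496.56; payment $928.43 (+ $50.00 fee); balance $10,568.13
Payment period 2: opening $10,568.13; interest $296.00 → $10,864.13; payment $1,197.34; balance $9,666.79
Payment period 3: opening $9,666.79; interest $271.00 → $9,937.79; payment $1,466.25; balance $8,471.54
Payment period 4: opening $8,471.54; interest $238.00 → $8,709.54; payment $1,735.16; balance $6,974.38
Payment period 5: opening $6,974.38; interest $196.00 → $7,170.38; payment $2,004.07; balance $5,166.31
Payment period 6: opening $5,166.31; interest $145.00 → $5,311.31; payment $2,272.98; balance $3,038.33
Payment period 7: opening $3,038.33; interest $86.00 → $3,124.33; payment $2,541.89; balance $582.44
Payment period 8: opening $582.44; interest $17.00 → $599.44; payment $599.44; balance $0.00
Total interest: $314.00 + $296.00 + $271.00 + $238.00 + $196.00 + $145.00 + $86.00 + $17.00 = $1,563.00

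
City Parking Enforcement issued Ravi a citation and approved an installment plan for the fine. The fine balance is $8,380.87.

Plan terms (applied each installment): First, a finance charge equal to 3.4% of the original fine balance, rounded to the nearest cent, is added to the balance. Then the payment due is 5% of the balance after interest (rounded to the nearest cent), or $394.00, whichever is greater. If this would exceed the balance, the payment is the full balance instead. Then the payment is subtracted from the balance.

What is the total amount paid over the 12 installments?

$4,859.63

Installment 1: opening $8,380.87; interest $284.95 → $8,665.82; payment $433.29; balance $8,232.53
Installment 2: opening $8,232.53; interest $284.95 → $8,517.48; payment $425.87; balance $8,091.61
Installment 3: opening $8,091.61; interest $284.95 → $8,376.56; payment $418.83; balance $7,957.73
Installment 4: opening $7,957.73; interest $284.95 → $8,242.68; payment $412.13; balance $7,830.55
Installment 5: opening $7,830.55; interest $284.95 → $8,115.50; payment $405.78; balance $7,709.72
Installment 6: opening $7,709.72; interest $284.95 → $7,994.67; payment $399.73; balance $7,594.94
Installment 7: opening $7,594.94; interest $284.95 → $7,879.89; payment $394.00; balance $7,485.89
Installment 8: opening $7,485.89; interest $284.95 → $7,770.84; payment $394.00; balance $7,376.84
Installment 9: opening $7,376.84; interest $284.95 → $7,661.79; payment $394.00; balance $7,267.79
Installment 10: opening $7,267.79; interest $284.95 → $7,552.74; payment $394.00; balance $7,158.74
Installment 11: opening $7,158.74; interest $284.95 → $7,443.69; payment $394.00; balance $7,049.69
Installment 12: opening $7,049.69; interest $284.95 → $7,334.64; payment $394.00; balance $6,940.64
Total paid: $4,859.63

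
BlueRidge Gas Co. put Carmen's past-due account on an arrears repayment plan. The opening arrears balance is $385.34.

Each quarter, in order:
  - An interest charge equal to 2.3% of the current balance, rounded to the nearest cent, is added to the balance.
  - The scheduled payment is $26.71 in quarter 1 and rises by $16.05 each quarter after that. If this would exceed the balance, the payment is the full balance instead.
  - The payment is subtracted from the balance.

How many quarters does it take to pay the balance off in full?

7

# | Opening | Interest | Payment | End bal
1 | $385.34 | $8.86 | $26.71 | $367.49
2 | $367.49 | $8.45 | $42.76 | $333.18
3 | $333.18 | $7.66 | $58.81 | $282.03
4 | $282.03 | $6.49 | $74.86 | $213.66
5 | $213.66 | $4.91 | $90.91 | $127.66
6 | $127.66 | $2.94 | $106.96 | $23.64
7 | $23.64 | $0.54 | $24.18 | $0.00
Balance reaches $0.00 in quarter 7.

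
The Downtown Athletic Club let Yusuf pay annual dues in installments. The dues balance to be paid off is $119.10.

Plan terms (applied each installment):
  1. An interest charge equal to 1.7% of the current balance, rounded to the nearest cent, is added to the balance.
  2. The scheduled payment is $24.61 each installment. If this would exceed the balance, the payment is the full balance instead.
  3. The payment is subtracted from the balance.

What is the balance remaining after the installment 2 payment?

Installment 1: opening $119.10; interest $2.02 → $121.12; payment $24.61; balance $96.51
Installment 2: opening $96.51; interest $1.64 → $98.15; payment $24.61; balance $73.54

$73.54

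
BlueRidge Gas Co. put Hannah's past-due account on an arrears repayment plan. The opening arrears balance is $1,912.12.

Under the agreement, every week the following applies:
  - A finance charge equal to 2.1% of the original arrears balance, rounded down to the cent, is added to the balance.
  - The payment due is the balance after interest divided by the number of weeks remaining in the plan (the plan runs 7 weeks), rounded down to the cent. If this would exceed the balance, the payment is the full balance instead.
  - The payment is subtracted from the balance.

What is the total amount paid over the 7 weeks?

$2,193.17

Week 1: $1,912.12 +$40.15 interest = $1,952.27; pay $278.89 → $1,673.38
Week 2: $1,673.38 +$40.15 interest = $1,713.53; pay $285.58 → $1,427.95
Week 3: $1,427.95 +$40.15 interest = $1,468.10; pay $293.62 → $1,174.48
Week 4: $1,174.48 +$40.15 interest = $1,214.63; pay $303.65 → $910.98
Week 5: $910.98 +$40.15 interest = $951.13; pay $317.04 → $634.09
Week 6: $634.09 +$40.15 interest = $674.24; pay $337.12 → $337.12
Week 7: $337.12 +$40.15 interest = $377.27; pay $377.27 → $0.00
Total paid: $2,193.17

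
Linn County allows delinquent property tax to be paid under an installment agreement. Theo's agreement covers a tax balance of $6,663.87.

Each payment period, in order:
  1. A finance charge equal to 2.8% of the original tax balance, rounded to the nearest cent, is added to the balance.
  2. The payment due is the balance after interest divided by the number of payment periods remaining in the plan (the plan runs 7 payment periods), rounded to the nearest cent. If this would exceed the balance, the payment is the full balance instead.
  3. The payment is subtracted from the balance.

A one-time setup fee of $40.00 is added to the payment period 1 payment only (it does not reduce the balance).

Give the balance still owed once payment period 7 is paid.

# | Opening | Interest | Payment | Fee | End bal
1 | $6,663.87 | $186.59 | $978.64 | $40.00 | $5,871.82
2 | $5,871.82 | $186.59 | $1,009.74 | — | $5,048.67
3 | $5,048.67 | $186.59 | $1,047.05 | — | $4,188.21
4 | $4,188.21 | $186.59 | $1,093.70 | — | $3,281.10
5 | $3,281.10 | $186.59 | $1,155.90 | — | $2,311.79
6 | $2,311.79 | $186.59 | $1,249.19 | — | $1,249.19
7 | $1,249.19 | $186.59 | $1,435.78 | — | $0.00

$0.00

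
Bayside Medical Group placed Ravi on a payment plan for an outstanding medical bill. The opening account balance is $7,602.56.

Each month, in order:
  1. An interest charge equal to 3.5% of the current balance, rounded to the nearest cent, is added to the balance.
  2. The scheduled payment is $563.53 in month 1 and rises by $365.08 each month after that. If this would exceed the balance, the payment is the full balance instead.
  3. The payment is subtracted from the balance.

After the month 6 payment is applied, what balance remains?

Month 1: $7,602.56 +$266.09 interest = $7,868.65; pay $563.53 → $7,305.12
Month 2: $7,305.12 +$255.68 interest = $7,560.80; pay $928.61 → $6,632.19
Month 3: $6,632.19 +$232.13 interest = $6,864.32; pay $1,293.69 → $5,570.63
Month 4: $5,570.63 +$194.97 interest = $5,765.60; pay $1,658.77 → $4,106.83
Month 5: $4,106.83 +$143.74 interest = $4,250.57; pay $2,023.85 → $2,226.72
Month 6: $2,226.72 +$77.94 interest = $2,304.66; pay $2,304.66 → $0.00

$0.00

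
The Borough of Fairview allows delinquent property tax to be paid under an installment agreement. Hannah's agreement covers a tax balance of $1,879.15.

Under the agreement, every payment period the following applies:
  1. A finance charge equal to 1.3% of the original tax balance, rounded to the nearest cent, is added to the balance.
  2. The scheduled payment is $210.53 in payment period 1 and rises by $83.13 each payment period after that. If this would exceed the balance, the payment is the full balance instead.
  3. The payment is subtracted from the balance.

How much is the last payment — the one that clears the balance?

# | Opening | Interest | Payment | End bal
1 | $1,879.15 | $24.43 | $210.53 | $1,693.05
2 | $1,693.05 | $24.43 | $293.66 | $1,423.82
3 | $1,423.82 | $24.43 | $376.79 | $1,071.46
4 | $1,071.46 | $24.43 | $459.92 | $635.97
5 | $635.97 | $24.43 | $543.05 | $117.35
6 | $117.35 | $24.43 | $141.78 | $0.00

$141.78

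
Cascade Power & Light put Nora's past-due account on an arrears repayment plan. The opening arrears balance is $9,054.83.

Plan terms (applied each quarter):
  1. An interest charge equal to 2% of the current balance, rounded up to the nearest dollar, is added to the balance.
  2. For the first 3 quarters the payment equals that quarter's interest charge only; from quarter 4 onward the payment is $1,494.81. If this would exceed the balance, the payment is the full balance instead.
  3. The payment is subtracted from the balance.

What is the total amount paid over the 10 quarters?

$10,301.83

# | Opening | Interest | Payment | End bal
1 | $9,054.83 | $182.00 | $182.00 | $9,054.83
2 | $9,054.83 | $182.00 | $182.00 | $9,054.83
3 | $9,054.83 | $182.00 | $182.00 | $9,054.83
4 | $9,054.83 | $182.00 | $1,494.81 | $7,742.02
5 | $7,742.02 | $155.00 | $1,494.81 | $6,402.21
6 | $6,402.21 | $129.00 | $1,494.81 | $5,036.40
7 | $5,036.40 | $101.00 | $1,494.81 | $3,642.59
8 | $3,642.59 | $73.00 | $1,494.81 | $2,220.78
9 | $2,220.78 | $45.00 | $1,494.81 | $770.97
10 | $770.97 | $16.00 | $786.97 | $0.00
Total paid: $10,301.83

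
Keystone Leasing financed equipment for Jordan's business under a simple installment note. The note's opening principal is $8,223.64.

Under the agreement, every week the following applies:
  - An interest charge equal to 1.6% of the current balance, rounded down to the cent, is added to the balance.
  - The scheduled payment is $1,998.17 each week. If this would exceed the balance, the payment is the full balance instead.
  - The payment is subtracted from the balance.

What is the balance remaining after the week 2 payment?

Week 1: opening $8,223.64; interest $131.57 → $8,355.21; payment $1,998.17; balance $6,357.04
Week 2: opening $6,357.04; interest $101.71 → $6,458.75; payment $1,998.17; balance $4,460.58

$4,460.58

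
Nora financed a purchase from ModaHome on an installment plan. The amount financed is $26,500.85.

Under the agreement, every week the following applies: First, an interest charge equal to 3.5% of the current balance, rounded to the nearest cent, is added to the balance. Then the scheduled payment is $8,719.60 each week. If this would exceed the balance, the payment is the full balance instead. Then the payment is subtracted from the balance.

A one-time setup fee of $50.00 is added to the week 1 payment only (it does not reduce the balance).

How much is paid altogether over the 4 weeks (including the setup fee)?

$28,586.12

Week 1: opening $26,500.85; interest $927.53 → $27,428.38; payment $8,719.60 (+ $50.00 fee); balance $18,708.78
Week 2: opening $18,708.78; interest $654.81 → $19,363.59; payment $8,719.60; balance $10,643.99
Week 3: opening $10,643.99; interest $372.54 → $11,016.53; payment $8,719.60; balance $2,296.93
Week 4: opening $2,296.93; interest $80.39 → $2,377.32; payment $2,377.32; balance $0.00
Total paid: $28,586.12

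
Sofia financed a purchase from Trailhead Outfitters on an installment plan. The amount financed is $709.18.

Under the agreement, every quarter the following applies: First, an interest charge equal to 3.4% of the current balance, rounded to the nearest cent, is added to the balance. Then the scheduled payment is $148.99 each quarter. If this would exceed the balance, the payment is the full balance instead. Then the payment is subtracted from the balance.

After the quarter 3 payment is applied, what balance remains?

Quarter 1: opening $709.18; interest $24.11 → $733.29; payment $148.99; balance $584.30
Quarter 2: opening $584.30; interest $19.87 → $604.17; payment $148.99; balance $455.18
Quarter 3: opening $455.18; interest $15.48 → $470.66; payment $148.99; balance $321.67

$321.67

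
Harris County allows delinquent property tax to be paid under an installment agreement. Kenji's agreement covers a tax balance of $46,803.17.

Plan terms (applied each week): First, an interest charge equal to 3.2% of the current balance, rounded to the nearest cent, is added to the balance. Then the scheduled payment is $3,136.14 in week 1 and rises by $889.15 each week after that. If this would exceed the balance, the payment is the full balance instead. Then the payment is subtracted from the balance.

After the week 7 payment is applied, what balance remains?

Week 1: $46,803.17 +$1,497.70 interest = $48,300.87; pay $3,136.14 → $45,164.73
Week 2: $45,164.73 +$1,445.27 interest = $46,610.00; pay $4,025.29 → $42,584.71
Week 3: $42,584.71 +$1,362.71 interest = $43,947.42; pay $4,914.44 → $39,032.98
Week 4: $39,032.98 +$1,249.06 interest = $40,282.04; pay $5,803.59 → $34,478.45
Week 5: $34,478.45 +$1,103.31 interest = $35,581.76; pay $6,692.74 → $28,889.02
Week 6: $28,889.02 +$924.45 interest = $29,813.47; pay $7,581.89 → $22,231.58
Week 7: $22,231.58 +$711.41 interest = $22,942.99; pay $8,471.04 → $14,471.95

$14,471.95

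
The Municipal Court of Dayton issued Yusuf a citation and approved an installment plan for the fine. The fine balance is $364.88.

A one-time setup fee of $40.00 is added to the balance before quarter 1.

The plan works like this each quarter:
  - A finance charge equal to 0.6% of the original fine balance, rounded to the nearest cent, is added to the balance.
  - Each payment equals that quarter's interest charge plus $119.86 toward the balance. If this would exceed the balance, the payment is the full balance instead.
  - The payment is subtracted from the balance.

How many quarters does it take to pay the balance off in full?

# | Opening | Interest | Payment | End bal
1 | $404.88 | $2.19 | $122.05 | $285.02
2 | $285.02 | $2.19 | $122.05 | $165.16
3 | $165.16 | $2.19 | $122.05 | $45.30
4 | $45.30 | $2.19 | $47.49 | $0.00
Balance reaches $0.00 in quarter 4.

4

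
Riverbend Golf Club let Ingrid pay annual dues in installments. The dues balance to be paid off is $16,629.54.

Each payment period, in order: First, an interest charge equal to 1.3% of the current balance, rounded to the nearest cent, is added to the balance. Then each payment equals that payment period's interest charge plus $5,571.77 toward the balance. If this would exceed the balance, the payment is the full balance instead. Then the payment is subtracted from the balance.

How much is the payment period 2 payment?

$5,715.52

# | Opening | Interest | Payment | End bal
1 | $16,629.54 | $216.18 | $5,787.95 | $11,057.77
2 | $11,057.77 | $143.75 | $5,715.52 | $5,486.00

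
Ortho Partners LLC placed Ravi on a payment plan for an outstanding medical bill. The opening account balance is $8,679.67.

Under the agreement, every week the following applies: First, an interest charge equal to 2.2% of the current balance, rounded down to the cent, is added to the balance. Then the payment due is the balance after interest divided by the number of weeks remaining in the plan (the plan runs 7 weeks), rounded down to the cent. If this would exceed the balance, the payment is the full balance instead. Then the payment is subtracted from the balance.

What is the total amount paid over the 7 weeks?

$9,477.99

Week 1: $8,679.67 +$190.95 interest = $8,870.62; pay $1,267.23 → $7,603.39
Week 2: $7,603.39 +$167.27 interest = $7,770.66; pay $1,295.11 → $6,475.55
Week 3: $6,475.55 +$142.46 interest = $6,618.01; pay $1,323.60 → $5,294.41
Week 4: $5,294.41 +$116.47 interest = $5,410.88; pay $1,352.72 → $4,058.16
Week 5: $4,058.16 +$89.27 interest = $4,147.43; pay $1,382.47 → $2,764.96
Week 6: $2,764.96 +$60.82 interest = $2,825.78; pay $1,412.89 → $1,412.89
Week 7: $1,412.89 +$31.08 interest = $1,443.97; pay $1,443.97 → $0.00
Total paid: $9,477.99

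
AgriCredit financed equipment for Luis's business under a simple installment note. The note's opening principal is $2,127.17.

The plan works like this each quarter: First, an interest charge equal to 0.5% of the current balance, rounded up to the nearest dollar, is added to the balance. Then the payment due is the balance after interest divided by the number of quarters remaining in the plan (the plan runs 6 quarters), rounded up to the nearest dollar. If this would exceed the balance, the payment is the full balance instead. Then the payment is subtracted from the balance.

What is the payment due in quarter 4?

$362.00

# | Opening | Interest | Payment | End bal
1 | $2,127.17 | $11.00 | $357.00 | $1,781.17
2 | $1,781.17 | $9.00 | $359.00 | $1,431.17
3 | $1,431.17 | $8.00 | $360.00 | $1,079.17
4 | $1,079.17 | $6.00 | $362.00 | $723.17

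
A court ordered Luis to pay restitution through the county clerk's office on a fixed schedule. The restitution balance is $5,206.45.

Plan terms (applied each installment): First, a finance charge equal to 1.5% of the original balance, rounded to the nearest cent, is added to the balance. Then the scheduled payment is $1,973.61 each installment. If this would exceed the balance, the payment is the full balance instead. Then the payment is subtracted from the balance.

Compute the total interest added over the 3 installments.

# | Opening | Interest | Payment | End bal
1 | $5,206.45 | $78.10 | $1,973.61 | $3,310.94
2 | $3,310.94 | $78.10 | $1,973.61 | $1,415.43
3 | $1,415.43 | $78.10 | $1,493.53 | $0.00
Total interest: $78.10 + $78.10 + $78.10 = $234.30

$234.30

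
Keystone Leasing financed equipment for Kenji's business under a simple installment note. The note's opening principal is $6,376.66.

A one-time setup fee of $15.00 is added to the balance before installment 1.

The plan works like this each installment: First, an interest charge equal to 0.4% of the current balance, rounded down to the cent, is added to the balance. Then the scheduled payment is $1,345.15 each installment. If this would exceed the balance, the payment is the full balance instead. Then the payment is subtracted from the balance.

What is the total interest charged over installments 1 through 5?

$74.80

Installment 1: $6,391.66 +$25.56 interest = $6,417.22; pay $1,345.15 → $5,072.07
Installment 2: $5,072.07 +$20.28 interest = $5,092.35; pay $1,345.15 → $3,747.20
Installment 3: $3,747.20 +$14.98 interest = $3,762.18; pay $1,345.15 → $2,417.03
Installment 4: $2,417.03 +$9.66 interest = $2,426.69; pay $1,345.15 → $1,081.54
Installment 5: $1,081.54 +$4.32 interest = $1,085.86; pay $1,085.86 → $0.00
Total interest: $25.56 + $20.28 + $14.98 + $9.66 + $4.32 = $74.80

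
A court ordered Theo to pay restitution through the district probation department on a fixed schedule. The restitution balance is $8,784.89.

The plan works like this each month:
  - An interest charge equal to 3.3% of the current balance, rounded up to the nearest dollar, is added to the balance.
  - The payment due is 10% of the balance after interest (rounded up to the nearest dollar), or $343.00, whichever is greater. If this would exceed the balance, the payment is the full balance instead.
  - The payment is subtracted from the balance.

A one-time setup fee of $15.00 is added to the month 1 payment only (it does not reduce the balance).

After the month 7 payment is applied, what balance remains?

Month 1: $8,784.89 +$290.00 interest = $9,074.89; pay $908.00 (+ $15.00 fee) → $8,166.89
Month 2: $8,166.89 +$270.00 interest = $8,436.89; pay $844.00 → $7,592.89
Month 3: $7,592.89 +$251.00 interest = $7,843.89; pay $785.00 → $7,058.89
Month 4: $7,058.89 +$233.00 interest = $7,291.89; pay $730.00 → $6,561.89
Month 5: $6,561.89 +$217.00 interest = $6,778.89; pay $678.00 → $6,100.89
Month 6: $6,100.89 +$202.00 interest = $6,302.89; pay $631.00 → $5,671.89
Month 7: $5,671.89 +$188.00 interest = $5,859.89; pay $586.00 → $5,273.89

$5,273.89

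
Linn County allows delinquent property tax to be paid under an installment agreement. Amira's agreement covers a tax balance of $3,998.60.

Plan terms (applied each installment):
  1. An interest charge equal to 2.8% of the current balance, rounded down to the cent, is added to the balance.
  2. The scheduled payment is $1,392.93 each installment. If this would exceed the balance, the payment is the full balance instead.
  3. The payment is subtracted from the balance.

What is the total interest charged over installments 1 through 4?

$228.58

Installment 1: $3,998.60 +$111.96 interest = $4,110.56; pay $1,392.93 → $2,717.63
Installment 2: $2,717.63 +$76.09 interest = $2,793.72; pay $1,392.93 → $1,400.79
Installment 3: $1,400.79 +$39.22 interest = $1,440.01; pay $1,392.93 → $47.08
Installment 4: $47.08 +$1.31 interest = $48.39; pay $48.39 → $0.00
Total interest: $111.96 + $76.09 + $39.22 + $1.31 = $228.58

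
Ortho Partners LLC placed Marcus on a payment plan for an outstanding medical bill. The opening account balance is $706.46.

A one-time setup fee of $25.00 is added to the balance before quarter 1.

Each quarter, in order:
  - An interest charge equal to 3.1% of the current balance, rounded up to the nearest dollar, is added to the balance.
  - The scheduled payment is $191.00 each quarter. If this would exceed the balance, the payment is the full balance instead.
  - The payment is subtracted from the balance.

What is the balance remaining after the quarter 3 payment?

# | Opening | Interest | Payment | End bal
1 | $731.46 | $23.00 | $191.00 | $563.46
2 | $563.46 | $18.00 | $191.00 | $390.46
3 | $390.46 | $13.00 | $191.00 | $212.46

$212.46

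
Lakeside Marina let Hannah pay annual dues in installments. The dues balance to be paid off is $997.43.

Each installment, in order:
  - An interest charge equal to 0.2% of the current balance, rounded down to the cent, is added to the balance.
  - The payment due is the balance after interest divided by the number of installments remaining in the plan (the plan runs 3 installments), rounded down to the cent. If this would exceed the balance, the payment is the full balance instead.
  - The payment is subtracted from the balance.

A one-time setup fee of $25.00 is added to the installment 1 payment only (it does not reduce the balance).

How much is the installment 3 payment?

$334.47

Installment 1: opening $997.43; interest $1.99 → $999.42; payment $333.14 (+ $25.00 fee); balance $666.28
Installment 2: opening $666.28; interest $1.33 → $667.61; payment $333.80; balance $333.81
Installment 3: opening $333.81; interest $0.66 → $334.47; payment $334.47; balance $0.00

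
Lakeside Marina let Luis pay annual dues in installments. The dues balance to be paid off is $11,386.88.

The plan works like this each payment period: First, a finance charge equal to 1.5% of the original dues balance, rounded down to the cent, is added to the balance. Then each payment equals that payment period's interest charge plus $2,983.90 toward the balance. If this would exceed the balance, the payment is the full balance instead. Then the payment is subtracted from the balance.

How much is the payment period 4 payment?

# | Opening | Interest | Payment | End bal
1 | $11,386.88 | $170.80 | $3,154.70 | $8,402.98
2 | $8,402.98 | $170.80 | $3,154.70 | $5,419.08
3 | $5,419.08 | $170.80 | $3,154.70 | $2,435.18
4 | $2,435.18 | $170.80 | $2,605.98 | $0.00

$2,605.98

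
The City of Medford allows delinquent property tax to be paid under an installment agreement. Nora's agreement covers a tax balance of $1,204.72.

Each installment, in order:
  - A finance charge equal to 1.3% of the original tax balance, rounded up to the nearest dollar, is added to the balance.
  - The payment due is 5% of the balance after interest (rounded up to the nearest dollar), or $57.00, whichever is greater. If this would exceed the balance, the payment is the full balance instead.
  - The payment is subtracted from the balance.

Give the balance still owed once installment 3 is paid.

Installment 1: $1,204.72 +$16.00 interest = $1,220.72; pay $62.00 → $1,158.72
Installment 2: $1,158.72 +$16.00 interest = $1,174.72; pay $59.00 → $1,115.72
Installment 3: $1,115.72 +$16.00 interest = $1,131.72; pay $57.00 → $1,074.72

$1,074.72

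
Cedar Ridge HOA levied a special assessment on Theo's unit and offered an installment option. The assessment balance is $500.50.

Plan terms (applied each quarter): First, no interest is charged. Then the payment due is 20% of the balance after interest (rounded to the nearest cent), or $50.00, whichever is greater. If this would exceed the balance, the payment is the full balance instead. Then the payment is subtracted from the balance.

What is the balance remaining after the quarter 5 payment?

Quarter 1: opening $500.50; payment $100.10; balance $400.40
Quarter 2: opening $400.40; payment $80.08; balance $320.32
Quarter 3: opening $320.32; payment $64.06; balance $256.26
Quarter 4: opening $256.26; payment $51.25; balance $205.01
Quarter 5: opening $205.01; payment $50.00; balance $155.01

$155.01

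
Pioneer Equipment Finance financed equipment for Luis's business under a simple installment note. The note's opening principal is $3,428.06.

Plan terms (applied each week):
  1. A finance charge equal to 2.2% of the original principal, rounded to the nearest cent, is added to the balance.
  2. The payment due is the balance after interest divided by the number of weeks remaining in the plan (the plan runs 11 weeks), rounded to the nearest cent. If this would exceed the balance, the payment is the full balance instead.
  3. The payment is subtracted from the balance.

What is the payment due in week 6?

Week 1: opening $3,428.06; interest $75.42 → $3,503.48; payment $318.50; balance $3,184.98
Week 2: opening $3,184.98; interest $75.42 → $3,260.40; payment $326.04; balance $2,934.36
Week 3: opening $2,934.36; interest $75.42 → $3,009.78; payment $334.42; balance $2,675.36
Week 4: opening $2,675.36; interest $75.42 → $2,750.78; payment $343.85; balance $2,406.93
Week 5: opening $2,406.93; interest $75.42 → $2,482.35; payment $354.62; balance $2,127.73
Week 6: opening $2,127.73; interest $75.42 → $2,203.15; payment $367.19; balance $1,835.96

$367.19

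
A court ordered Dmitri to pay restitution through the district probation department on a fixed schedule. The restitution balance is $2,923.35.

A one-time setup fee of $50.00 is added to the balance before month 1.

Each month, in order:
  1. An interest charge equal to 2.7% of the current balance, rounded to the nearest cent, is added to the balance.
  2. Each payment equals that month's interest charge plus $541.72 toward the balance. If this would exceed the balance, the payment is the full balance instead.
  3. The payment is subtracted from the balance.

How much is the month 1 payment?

$622.00

Month 1: opening $2,973.35; interest $80.28 → $3,053.63; payment $622.00; balance $2,431.63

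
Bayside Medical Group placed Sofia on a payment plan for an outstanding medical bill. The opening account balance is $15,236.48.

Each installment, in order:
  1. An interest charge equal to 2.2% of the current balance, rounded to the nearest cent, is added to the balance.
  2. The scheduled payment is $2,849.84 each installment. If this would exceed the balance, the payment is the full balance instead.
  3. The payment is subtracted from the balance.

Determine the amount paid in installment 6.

$2,143.91

Installment 1: opening $15,236.48; interest $335.20 → $15,571.68; payment $2,849.84; balance $12,721.84
Installment 2: opening $12,721.84; interest $279.88 → $13,001.72; payment $2,849.84; balance $10,151.88
Installment 3: opening $10,151.88; interest $223.34 → $10,375.22; payment $2,849.84; balance $7,525.38
Installment 4: opening $7,525.38; interest $165.56 → $7,690.94; payment $2,849.84; balance $4,841.10
Installment 5: opening $4,841.10; interest $106.50 → $4,947.60; payment $2,849.84; balance $2,097.76
Installment 6: opening $2,097.76; interest $46.15 → $2,143.91; payment $2,143.91; balance $0.00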